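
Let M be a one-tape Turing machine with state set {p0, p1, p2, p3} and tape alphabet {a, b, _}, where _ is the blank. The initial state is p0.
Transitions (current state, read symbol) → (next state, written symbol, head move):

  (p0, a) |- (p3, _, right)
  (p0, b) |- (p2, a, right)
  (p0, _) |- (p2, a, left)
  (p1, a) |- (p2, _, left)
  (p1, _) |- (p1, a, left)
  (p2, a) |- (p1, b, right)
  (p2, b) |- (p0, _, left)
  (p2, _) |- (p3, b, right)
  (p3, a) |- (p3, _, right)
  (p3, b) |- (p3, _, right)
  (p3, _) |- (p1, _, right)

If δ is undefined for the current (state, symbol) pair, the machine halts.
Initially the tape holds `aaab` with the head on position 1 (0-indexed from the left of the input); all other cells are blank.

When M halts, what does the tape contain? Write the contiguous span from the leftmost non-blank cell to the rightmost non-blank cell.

bbbbbbaa

p0 | _a[a]ab___   read a → write _, move right, go to p3
p3 | _a_[a]b___   read a → write _, move right, go to p3
p3 | _a__[b]___   read b → write _, move right, go to p3
p3 | _a___[_]__   read _ → write _, move right, go to p1
p1 | _a____[_]_   read _ → write a, move left, go to p1
p1 | _a___[_]a_   read _ → write a, move left, go to p1
p1 | _a__[_]aa_   read _ → write a, move left, go to p1
p1 | _a_[_]aaa_   read _ → write a, move left, go to p1
p1 | _a[_]aaaa_   read _ → write a, move left, go to p1
p1 | _[a]aaaaa_   read a → write _, move left, go to p2
p2 | [_]_aaaaa_   read _ → write b, move right, go to p3
p3 | b[_]aaaaa_   read _ → write _, move right, go to p1
p1 | b_[a]aaaa_   read a → write _, move left, go to p2
p2 | b[_]_aaaa_   read _ → write b, move right, go to p3
p3 | bb[_]aaaa_   read _ → write _, move right, go to p1
p1 | bb_[a]aaa_   read a → write _, move left, go to p2
p2 | bb[_]_aaa_   read _ → write b, move right, go to p3
p3 | bbb[_]aaa_   read _ → write _, move right, go to p1
p1 | bbb_[a]aa_   read a → write _, move left, go to p2
p2 | bbb[_]_aa_   read _ → write b, move right, go to p3
p3 | bbbb[_]aa_   read _ → write _, move right, go to p1
p1 | bbbb_[a]a_   read a → write _, move left, go to p2
p2 | bbbb[_]_a_   read _ → write b, move right, go to p3
p3 | bbbbb[_]a_   read _ → write _, move right, go to p1
p1 | bbbbb_[a]_   read a → write _, move left, go to p2
p2 | bbbbb[_]__   read _ → write b, move right, go to p3
p3 | bbbbbb[_]_   read _ → write _, move right, go to p1
p1 | bbbbbb_[_]   read _ → write a, move left, go to p1
p1 | bbbbbb[_]a   read _ → write a, move left, go to p1
p1 | bbbbb[b]aa
The non-blank tape span at halt is bbbbbbaa.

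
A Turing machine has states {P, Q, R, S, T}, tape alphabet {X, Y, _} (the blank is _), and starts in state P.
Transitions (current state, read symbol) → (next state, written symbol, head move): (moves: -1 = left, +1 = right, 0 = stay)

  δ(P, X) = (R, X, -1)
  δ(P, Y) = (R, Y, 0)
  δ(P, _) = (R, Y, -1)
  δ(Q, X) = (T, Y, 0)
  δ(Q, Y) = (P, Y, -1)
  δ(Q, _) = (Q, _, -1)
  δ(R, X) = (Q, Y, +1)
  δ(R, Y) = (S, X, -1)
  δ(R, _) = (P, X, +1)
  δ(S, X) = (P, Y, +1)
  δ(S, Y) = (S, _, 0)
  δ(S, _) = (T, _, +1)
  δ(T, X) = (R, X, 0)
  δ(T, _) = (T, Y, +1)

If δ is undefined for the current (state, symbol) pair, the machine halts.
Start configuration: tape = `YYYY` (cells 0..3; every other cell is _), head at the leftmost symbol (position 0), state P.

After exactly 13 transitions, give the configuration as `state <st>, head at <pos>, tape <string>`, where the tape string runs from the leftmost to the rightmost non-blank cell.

state R, head at 0, tape YYYY

P | _[Y]YYY   read Y → write Y, move 0, go to R
R | _[Y]YYY   read Y → write X, move -1, go to S
S | [_]XYYY   read _ → write _, move +1, go to T
T | _[X]YYY   read X → write X, move 0, go to R
R | _[X]YYY   read X → write Y, move +1, go to Q
Q | _Y[Y]YY   read Y → write Y, move -1, go to P
P | _[Y]YYY   read Y → write Y, move 0, go to R
R | _[Y]YYY   read Y → write X, move -1, go to S
S | [_]XYYY   read _ → write _, move +1, go to T
T | _[X]YYY   read X → write X, move 0, go to R
R | _[X]YYY   read X → write Y, move +1, go to Q
Q | _Y[Y]YY   read Y → write Y, move -1, go to P
P | _[Y]YYY   read Y → write Y, move 0, go to R
R | _[Y]YYY
After 13 steps: state R, head at 0, tape YYYY.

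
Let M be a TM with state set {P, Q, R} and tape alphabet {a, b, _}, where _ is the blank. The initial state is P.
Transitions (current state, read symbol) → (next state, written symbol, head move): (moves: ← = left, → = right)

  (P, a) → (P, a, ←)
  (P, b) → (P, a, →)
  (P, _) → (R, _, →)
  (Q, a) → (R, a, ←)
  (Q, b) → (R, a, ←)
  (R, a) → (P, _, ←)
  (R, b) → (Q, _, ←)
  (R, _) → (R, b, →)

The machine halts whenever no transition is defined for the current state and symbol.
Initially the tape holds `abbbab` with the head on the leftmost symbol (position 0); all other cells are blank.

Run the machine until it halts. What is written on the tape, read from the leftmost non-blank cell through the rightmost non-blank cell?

state=P head=0 tape=_[a]bbbab   (P,a)→(P,a,←)
state=P head=-1 tape=[_]abbbab   (P,_)→(R,_,→)
state=R head=0 tape=_[a]bbbab   (R,a)→(P,_,←)
state=P head=-1 tape=[_]_bbbab   (P,_)→(R,_,→)
state=R head=0 tape=_[_]bbbab   (R,_)→(R,b,→)
state=R head=1 tape=_b[b]bbab   (R,b)→(Q,_,←)
state=Q head=0 tape=_[b]_bbab   (Q,b)→(R,a,←)
state=R head=-1 tape=[_]a_bbab   (R,_)→(R,b,→)
state=R head=0 tape=b[a]_bbab   (R,a)→(P,_,←)
state=P head=-1 tape=[b]__bbab   (P,b)→(P,a,→)
state=P head=0 tape=a[_]_bbab   (P,_)→(R,_,→)
state=R head=1 tape=a_[_]bbab   (R,_)→(R,b,→)
state=R head=2 tape=a_b[b]bab   (R,b)→(Q,_,←)
state=Q head=1 tape=a_[b]_bab   (Q,b)→(R,a,←)
state=R head=0 tape=a[_]a_bab   (R,_)→(R,b,→)
state=R head=1 tape=ab[a]_bab   (R,a)→(P,_,←)
state=P head=0 tape=a[b]__bab   (P,b)→(P,a,→)
state=P head=1 tape=aa[_]_bab   (P,_)→(R,_,→)
state=R head=2 tape=aa_[_]bab   (R,_)→(R,b,→)
state=R head=3 tape=aa_b[b]ab   (R,b)→(Q,_,←)
state=Q head=2 tape=aa_[b]_ab   (Q,b)→(R,a,←)
state=R head=1 tape=aa[_]a_ab   (R,_)→(R,b,→)
state=R head=2 tape=aab[a]_ab   (R,a)→(P,_,←)
state=P head=1 tape=aa[b]__ab   (P,b)→(P,a,→)
state=P head=2 tape=aaa[_]_ab   (P,_)→(R,_,→)
state=R head=3 tape=aaa_[_]ab   (R,_)→(R,b,→)
state=R head=4 tape=aaa_b[a]b   (R,a)→(P,_,←)
state=P head=3 tape=aaa_[b]_b   (P,b)→(P,a,→)
state=P head=4 tape=aaa_a[_]b   (P,_)→(R,_,→)
state=R head=5 tape=aaa_a_[b]   (R,b)→(Q,_,←)
state=Q head=4 tape=aaa_a[_]_
The non-blank tape span at halt is aaa_a.

aaa_a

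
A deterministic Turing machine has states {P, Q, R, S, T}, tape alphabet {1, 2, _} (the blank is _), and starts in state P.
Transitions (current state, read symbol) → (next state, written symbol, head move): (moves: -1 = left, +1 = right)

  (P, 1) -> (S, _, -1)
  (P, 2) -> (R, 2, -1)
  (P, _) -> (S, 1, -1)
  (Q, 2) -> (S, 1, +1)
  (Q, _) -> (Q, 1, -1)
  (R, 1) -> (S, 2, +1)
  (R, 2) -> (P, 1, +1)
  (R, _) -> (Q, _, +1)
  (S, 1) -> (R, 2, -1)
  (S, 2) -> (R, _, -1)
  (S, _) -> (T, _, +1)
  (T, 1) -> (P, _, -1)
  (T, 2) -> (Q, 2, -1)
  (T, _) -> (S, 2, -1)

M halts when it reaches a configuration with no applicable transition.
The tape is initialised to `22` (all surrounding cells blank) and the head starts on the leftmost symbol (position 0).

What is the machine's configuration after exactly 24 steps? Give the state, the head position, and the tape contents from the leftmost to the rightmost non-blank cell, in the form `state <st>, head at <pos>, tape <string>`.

state S, head at 0, tape 112

P | _[2]2_   read 2 → write 2, move -1, go to R
R | [_]22_   read _ → write _, move +1, go to Q
Q | _[2]2_   read 2 → write 1, move +1, go to S
S | _1[2]_   read 2 → write _, move -1, go to R
R | _[1]__   read 1 → write 2, move +1, go to S
S | _2[_]_   read _ → write _, move +1, go to T
T | _2_[_]   read _ → write 2, move -1, go to S
S | _2[_]2   read _ → write _, move +1, go to T
T | _2_[2]   read 2 → write 2, move -1, go to Q
Q | _2[_]2   read _ → write 1, move -1, go to Q
Q | _[2]12   read 2 → write 1, move +1, go to S
S | _1[1]2   read 1 → write 2, move -1, go to R
R | _[1]22   read 1 → write 2, move +1, go to S
S | _2[2]2   read 2 → write _, move -1, go to R
R | _[2]_2   read 2 → write 1, move +1, go to P
P | _1[_]2   read _ → write 1, move -1, go to S
S | _[1]12   read 1 → write 2, move -1, go to R
R | [_]212   read _ → write _, move +1, go to Q
Q | _[2]12   read 2 → write 1, move +1, go to S
S | _1[1]2   read 1 → write 2, move -1, go to R
R | _[1]22   read 1 → write 2, move +1, go to S
S | _2[2]2   read 2 → write _, move -1, go to R
R | _[2]_2   read 2 → write 1, move +1, go to P
P | _1[_]2   read _ → write 1, move -1, go to S
S | _[1]12
After 24 steps: state S, head at 0, tape 112.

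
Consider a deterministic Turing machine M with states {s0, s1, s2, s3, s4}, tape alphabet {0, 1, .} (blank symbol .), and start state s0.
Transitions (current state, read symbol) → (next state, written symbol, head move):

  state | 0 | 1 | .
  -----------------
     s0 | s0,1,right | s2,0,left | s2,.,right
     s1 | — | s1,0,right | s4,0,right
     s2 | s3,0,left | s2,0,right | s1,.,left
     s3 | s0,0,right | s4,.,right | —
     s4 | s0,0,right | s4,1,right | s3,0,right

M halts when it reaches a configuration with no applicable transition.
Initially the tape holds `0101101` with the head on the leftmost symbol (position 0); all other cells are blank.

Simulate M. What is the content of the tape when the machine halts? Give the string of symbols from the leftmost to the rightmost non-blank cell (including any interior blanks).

010010100

s0 | [0]101101...   read 0 → write 1, move right, go to s0
s0 | 1[1]01101...   read 1 → write 0, move left, go to s2
s2 | [1]001101...   read 1 → write 0, move right, go to s2
s2 | 0[0]01101...   read 0 → write 0, move left, go to s3
s3 | [0]001101...   read 0 → write 0, move right, go to s0
s0 | 0[0]01101...   read 0 → write 1, move right, go to s0
s0 | 01[0]1101...   read 0 → write 1, move right, go to s0
s0 | 011[1]101...   read 1 → write 0, move left, go to s2
s2 | 01[1]0101...   read 1 → write 0, move right, go to s2
s2 | 010[0]101...   read 0 → write 0, move left, go to s3
s3 | 01[0]0101...   read 0 → write 0, move right, go to s0
s0 | 010[0]101...   read 0 → write 1, move right, go to s0
s0 | 0101[1]01...   read 1 → write 0, move left, go to s2
s2 | 010[1]001...   read 1 → write 0, move right, go to s2
s2 | 0100[0]01...   read 0 → write 0, move left, go to s3
s3 | 010[0]001...   read 0 → write 0, move right, go to s0
s0 | 0100[0]01...   read 0 → write 1, move right, go to s0
s0 | 01001[0]1...   read 0 → write 1, move right, go to s0
s0 | 010011[1]...   read 1 → write 0, move left, go to s2
s2 | 01001[1]0...   read 1 → write 0, move right, go to s2
s2 | 010010[0]...   read 0 → write 0, move left, go to s3
s3 | 01001[0]0...   read 0 → write 0, move right, go to s0
s0 | 010010[0]...   read 0 → write 1, move right, go to s0
s0 | 0100101[.]..   read . → write ., move right, go to s2
s2 | 0100101.[.].   read . → write ., move left, go to s1
s1 | 0100101[.]..   read . → write 0, move right, go to s4
s4 | 01001010[.].   read . → write 0, move right, go to s3
s3 | 010010100[.]
The non-blank tape span at halt is 010010100.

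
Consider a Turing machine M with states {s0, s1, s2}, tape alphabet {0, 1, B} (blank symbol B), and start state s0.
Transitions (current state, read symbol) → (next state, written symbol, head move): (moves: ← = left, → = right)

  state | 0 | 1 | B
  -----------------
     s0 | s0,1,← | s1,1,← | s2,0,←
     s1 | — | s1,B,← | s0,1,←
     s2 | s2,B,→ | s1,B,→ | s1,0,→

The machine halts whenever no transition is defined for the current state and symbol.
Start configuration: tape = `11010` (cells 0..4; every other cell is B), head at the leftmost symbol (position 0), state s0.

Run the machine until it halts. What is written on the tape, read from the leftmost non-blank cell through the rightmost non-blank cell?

s0 | BBB[1]1010   read 1 → write 1, move ←, go to s1
s1 | BB[B]11010   read B → write 1, move ←, go to s0
s0 | B[B]111010   read B → write 0, move ←, go to s2
s2 | [B]0111010   read B → write 0, move →, go to s1
s1 | 0[0]111010
The non-blank tape span at halt is 00111010.

00111010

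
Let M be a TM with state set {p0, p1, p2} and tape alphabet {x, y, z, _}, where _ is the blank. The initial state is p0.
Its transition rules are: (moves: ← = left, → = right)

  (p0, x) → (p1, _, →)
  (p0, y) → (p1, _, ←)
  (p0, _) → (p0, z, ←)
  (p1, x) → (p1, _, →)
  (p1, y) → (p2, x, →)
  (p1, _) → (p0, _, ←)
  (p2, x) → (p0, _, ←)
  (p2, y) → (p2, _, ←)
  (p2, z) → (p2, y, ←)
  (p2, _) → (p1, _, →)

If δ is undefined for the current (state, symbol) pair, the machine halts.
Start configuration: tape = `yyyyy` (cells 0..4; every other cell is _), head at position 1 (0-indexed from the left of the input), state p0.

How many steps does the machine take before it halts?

8

p0 | y[y]yyy   read y → write _, move ←, go to p1
p1 | [y]_yyy   read y → write x, move →, go to p2
p2 | x[_]yyy   read _ → write _, move →, go to p1
p1 | x_[y]yy   read y → write x, move →, go to p2
p2 | x_x[y]y   read y → write _, move ←, go to p2
p2 | x_[x]_y   read x → write _, move ←, go to p0
p0 | x[_]__y   read _ → write z, move ←, go to p0
p0 | [x]z__y   read x → write _, move →, go to p1
p1 | _[z]__y
M halts after 8 transitions.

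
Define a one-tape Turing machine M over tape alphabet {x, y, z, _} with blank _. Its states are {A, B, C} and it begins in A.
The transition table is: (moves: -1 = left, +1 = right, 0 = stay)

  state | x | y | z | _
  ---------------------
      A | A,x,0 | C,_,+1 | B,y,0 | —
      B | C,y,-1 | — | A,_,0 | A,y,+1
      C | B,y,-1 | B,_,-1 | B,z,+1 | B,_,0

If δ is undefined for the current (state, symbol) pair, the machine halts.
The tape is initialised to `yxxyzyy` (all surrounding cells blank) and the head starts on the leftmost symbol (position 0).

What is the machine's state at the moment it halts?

state=A head=0 tape=[y]xxyzyy   (A,y)→(C,_,+1)
state=C head=1 tape=_[x]xyzyy   (C,x)→(B,y,-1)
state=B head=0 tape=[_]yxyzyy   (B,_)→(A,y,+1)
state=A head=1 tape=y[y]xyzyy   (A,y)→(C,_,+1)
state=C head=2 tape=y_[x]yzyy   (C,x)→(B,y,-1)
state=B head=1 tape=y[_]yyzyy   (B,_)→(A,y,+1)
state=A head=2 tape=yy[y]yzyy   (A,y)→(C,_,+1)
state=C head=3 tape=yy_[y]zyy   (C,y)→(B,_,-1)
state=B head=2 tape=yy[_]_zyy   (B,_)→(A,y,+1)
state=A head=3 tape=yyy[_]zyy
No transition is defined for (A, _); M halts in state A.

A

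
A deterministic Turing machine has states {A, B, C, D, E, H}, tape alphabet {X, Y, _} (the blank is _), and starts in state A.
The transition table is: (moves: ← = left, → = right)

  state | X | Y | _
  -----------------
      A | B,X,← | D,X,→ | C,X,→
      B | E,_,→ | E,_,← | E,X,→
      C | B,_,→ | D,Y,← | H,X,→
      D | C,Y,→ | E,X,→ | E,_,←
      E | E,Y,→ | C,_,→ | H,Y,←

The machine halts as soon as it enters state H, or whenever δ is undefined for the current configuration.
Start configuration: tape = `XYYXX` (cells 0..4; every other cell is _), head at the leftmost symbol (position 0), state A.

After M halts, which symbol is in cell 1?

X

A | _[X]YYXX   read X → write X, move ←, go to B
B | [_]XYYXX   read _ → write X, move →, go to E
E | X[X]YYXX   read X → write Y, move →, go to E
E | XY[Y]YXX   read Y → write _, move →, go to C
C | XY_[Y]XX   read Y → write Y, move ←, go to D
D | XY[_]YXX   read _ → write _, move ←, go to E
E | X[Y]_YXX   read Y → write _, move →, go to C
C | X_[_]YXX   read _ → write X, move →, go to H
H | X_X[Y]XX
Cell 1 holds X when M halts.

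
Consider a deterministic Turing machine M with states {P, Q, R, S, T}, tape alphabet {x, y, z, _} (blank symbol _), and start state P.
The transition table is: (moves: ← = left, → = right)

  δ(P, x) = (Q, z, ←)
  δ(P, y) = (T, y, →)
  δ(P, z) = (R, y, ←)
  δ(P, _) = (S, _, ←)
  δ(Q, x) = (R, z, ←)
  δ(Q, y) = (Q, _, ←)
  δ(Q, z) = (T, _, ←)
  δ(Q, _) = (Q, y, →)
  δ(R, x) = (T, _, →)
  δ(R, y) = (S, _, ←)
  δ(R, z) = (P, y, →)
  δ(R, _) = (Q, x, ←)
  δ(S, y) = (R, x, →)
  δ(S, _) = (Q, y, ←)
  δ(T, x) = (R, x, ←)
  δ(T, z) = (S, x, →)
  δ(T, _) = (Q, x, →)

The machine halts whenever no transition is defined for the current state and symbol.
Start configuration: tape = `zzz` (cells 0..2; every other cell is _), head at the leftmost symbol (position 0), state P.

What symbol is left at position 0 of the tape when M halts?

P | _____[z]zz   read z → write y, move ←, go to R
R | ____[_]yzz   read _ → write x, move ←, go to Q
Q | ___[_]xyzz   read _ → write y, move →, go to Q
Q | ___y[x]yzz   read x → write z, move ←, go to R
R | ___[y]zyzz   read y → write _, move ←, go to S
S | __[_]_zyzz   read _ → write y, move ←, go to Q
Q | _[_]y_zyzz   read _ → write y, move →, go to Q
Q | _y[y]_zyzz   read y → write _, move ←, go to Q
Q | _[y]__zyzz   read y → write _, move ←, go to Q
Q | [_]___zyzz   read _ → write y, move →, go to Q
Q | y[_]__zyzz   read _ → write y, move →, go to Q
Q | yy[_]_zyzz   read _ → write y, move →, go to Q
Q | yyy[_]zyzz   read _ → write y, move →, go to Q
Q | yyyy[z]yzz   read z → write _, move ←, go to T
T | yyy[y]_yzz
Cell 0 holds y when M halts.

y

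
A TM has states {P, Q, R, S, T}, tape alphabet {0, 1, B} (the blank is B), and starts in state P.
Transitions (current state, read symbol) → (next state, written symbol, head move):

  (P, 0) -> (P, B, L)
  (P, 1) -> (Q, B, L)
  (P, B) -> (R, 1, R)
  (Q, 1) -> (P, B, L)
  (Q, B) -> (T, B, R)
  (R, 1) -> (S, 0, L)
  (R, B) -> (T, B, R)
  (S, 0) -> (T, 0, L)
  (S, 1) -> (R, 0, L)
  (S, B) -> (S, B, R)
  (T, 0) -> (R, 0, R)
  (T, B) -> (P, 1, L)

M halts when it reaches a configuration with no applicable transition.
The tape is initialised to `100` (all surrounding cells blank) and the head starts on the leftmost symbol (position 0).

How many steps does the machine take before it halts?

state=P head=0 tape=BB[1]00   (P,1)→(Q,B,L)
state=Q head=-1 tape=B[B]B00   (Q,B)→(T,B,R)
state=T head=0 tape=BB[B]00   (T,B)→(P,1,L)
state=P head=-1 tape=B[B]100   (P,B)→(R,1,R)
state=R head=0 tape=B1[1]00   (R,1)→(S,0,L)
state=S head=-1 tape=B[1]000   (S,1)→(R,0,L)
state=R head=-2 tape=[B]0000   (R,B)→(T,B,R)
state=T head=-1 tape=B[0]000   (T,0)→(R,0,R)
state=R head=0 tape=B0[0]00
M halts after 8 transitions.

8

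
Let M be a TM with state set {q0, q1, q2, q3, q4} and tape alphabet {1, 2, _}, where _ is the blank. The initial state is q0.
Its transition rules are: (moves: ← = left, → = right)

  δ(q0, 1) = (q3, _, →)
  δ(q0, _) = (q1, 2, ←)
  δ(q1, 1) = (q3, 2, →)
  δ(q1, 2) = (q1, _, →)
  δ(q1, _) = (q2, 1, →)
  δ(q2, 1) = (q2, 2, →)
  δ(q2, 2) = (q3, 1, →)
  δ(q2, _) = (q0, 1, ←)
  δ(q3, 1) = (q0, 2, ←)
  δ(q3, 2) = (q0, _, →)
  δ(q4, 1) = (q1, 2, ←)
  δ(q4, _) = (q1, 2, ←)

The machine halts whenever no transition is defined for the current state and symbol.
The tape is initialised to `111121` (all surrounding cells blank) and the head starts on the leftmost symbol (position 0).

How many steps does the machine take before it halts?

state=q0 head=0 tape=_[1]11121   (q0,1)→(q3,_,→)
state=q3 head=1 tape=__[1]1121   (q3,1)→(q0,2,←)
state=q0 head=0 tape=_[_]21121   (q0,_)→(q1,2,←)
state=q1 head=-1 tape=[_]221121   (q1,_)→(q2,1,→)
state=q2 head=0 tape=1[2]21121   (q2,2)→(q3,1,→)
state=q3 head=1 tape=11[2]1121   (q3,2)→(q0,_,→)
state=q0 head=2 tape=11_[1]121   (q0,1)→(q3,_,→)
state=q3 head=3 tape=11__[1]21   (q3,1)→(q0,2,←)
state=q0 head=2 tape=11_[_]221   (q0,_)→(q1,2,←)
state=q1 head=1 tape=11[_]2221   (q1,_)→(q2,1,→)
state=q2 head=2 tape=111[2]221   (q2,2)→(q3,1,→)
state=q3 head=3 tape=1111[2]21   (q3,2)→(q0,_,→)
state=q0 head=4 tape=1111_[2]1
M halts after 12 transitions.

12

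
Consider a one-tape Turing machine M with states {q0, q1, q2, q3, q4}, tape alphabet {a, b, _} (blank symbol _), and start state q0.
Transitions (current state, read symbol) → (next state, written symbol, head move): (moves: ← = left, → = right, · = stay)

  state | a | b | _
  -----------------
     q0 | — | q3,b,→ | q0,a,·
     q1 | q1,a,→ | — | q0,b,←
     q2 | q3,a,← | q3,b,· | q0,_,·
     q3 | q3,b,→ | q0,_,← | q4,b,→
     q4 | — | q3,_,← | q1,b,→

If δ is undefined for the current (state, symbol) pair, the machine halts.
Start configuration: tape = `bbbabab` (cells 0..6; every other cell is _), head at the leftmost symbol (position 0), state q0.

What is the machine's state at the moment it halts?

q1

state=q0 head=0 tape=[b]bbabab   (q0,b)→(q3,b,→)
state=q3 head=1 tape=b[b]babab   (q3,b)→(q0,_,←)
state=q0 head=0 tape=[b]_babab   (q0,b)→(q3,b,→)
state=q3 head=1 tape=b[_]babab   (q3,_)→(q4,b,→)
state=q4 head=2 tape=bb[b]abab   (q4,b)→(q3,_,←)
state=q3 head=1 tape=b[b]_abab   (q3,b)→(q0,_,←)
state=q0 head=0 tape=[b]__abab   (q0,b)→(q3,b,→)
state=q3 head=1 tape=b[_]_abab   (q3,_)→(q4,b,→)
state=q4 head=2 tape=bb[_]abab   (q4,_)→(q1,b,→)
state=q1 head=3 tape=bbb[a]bab   (q1,a)→(q1,a,→)
state=q1 head=4 tape=bbba[b]ab
No transition is defined for (q1, b); M halts in state q1.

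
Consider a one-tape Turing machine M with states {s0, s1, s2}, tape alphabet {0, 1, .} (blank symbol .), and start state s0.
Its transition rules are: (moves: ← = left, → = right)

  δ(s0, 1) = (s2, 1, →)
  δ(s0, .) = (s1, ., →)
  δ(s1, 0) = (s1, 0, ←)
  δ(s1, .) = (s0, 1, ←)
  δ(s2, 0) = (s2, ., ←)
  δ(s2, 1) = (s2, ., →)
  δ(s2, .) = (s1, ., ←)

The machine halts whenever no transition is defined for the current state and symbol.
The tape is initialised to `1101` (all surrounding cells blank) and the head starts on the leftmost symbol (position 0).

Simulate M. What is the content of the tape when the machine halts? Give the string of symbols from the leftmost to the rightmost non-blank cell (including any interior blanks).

1..1

s0 | [1]101   read 1 → write 1, move →, go to s2
s2 | 1[1]01   read 1 → write ., move →, go to s2
s2 | 1.[0]1   read 0 → write ., move ←, go to s2
s2 | 1[.].1   read . → write ., move ←, go to s1
s1 | [1]..1
The non-blank tape span at halt is 1..1.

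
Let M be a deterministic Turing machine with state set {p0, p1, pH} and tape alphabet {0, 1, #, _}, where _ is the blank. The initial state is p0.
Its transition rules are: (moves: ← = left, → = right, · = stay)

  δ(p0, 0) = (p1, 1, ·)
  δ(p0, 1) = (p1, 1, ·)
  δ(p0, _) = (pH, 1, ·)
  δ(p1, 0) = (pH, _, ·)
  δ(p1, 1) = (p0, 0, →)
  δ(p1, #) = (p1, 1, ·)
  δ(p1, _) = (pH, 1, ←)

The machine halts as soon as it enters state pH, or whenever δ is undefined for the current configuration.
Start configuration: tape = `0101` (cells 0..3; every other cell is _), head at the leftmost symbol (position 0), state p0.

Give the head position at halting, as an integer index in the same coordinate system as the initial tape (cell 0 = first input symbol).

4

state=p0 head=0 tape=[0]101_   (p0,0)→(p1,1,·)
state=p1 head=0 tape=[1]101_   (p1,1)→(p0,0,→)
state=p0 head=1 tape=0[1]01_   (p0,1)→(p1,1,·)
state=p1 head=1 tape=0[1]01_   (p1,1)→(p0,0,→)
state=p0 head=2 tape=00[0]1_   (p0,0)→(p1,1,·)
state=p1 head=2 tape=00[1]1_   (p1,1)→(p0,0,→)
state=p0 head=3 tape=000[1]_   (p0,1)→(p1,1,·)
state=p1 head=3 tape=000[1]_   (p1,1)→(p0,0,→)
state=p0 head=4 tape=0000[_]   (p0,_)→(pH,1,·)
state=pH head=4 tape=0000[1]
At halt the head is at cell 4.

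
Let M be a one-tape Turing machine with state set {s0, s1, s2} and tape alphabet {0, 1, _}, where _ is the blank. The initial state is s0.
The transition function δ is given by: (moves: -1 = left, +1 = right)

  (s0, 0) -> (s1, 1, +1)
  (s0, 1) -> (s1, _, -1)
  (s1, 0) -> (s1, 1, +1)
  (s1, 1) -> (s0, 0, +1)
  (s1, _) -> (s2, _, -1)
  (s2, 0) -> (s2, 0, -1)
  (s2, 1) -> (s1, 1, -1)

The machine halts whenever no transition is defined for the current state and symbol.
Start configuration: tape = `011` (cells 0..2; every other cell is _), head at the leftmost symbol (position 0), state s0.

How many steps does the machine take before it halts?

12

s0 | __[0]11   read 0 → write 1, move +1, go to s1
s1 | __1[1]1   read 1 → write 0, move +1, go to s0
s0 | __10[1]   read 1 → write _, move -1, go to s1
s1 | __1[0]_   read 0 → write 1, move +1, go to s1
s1 | __11[_]   read _ → write _, move -1, go to s2
s2 | __1[1]_   read 1 → write 1, move -1, go to s1
s1 | __[1]1_   read 1 → write 0, move +1, go to s0
s0 | __0[1]_   read 1 → write _, move -1, go to s1
s1 | __[0]__   read 0 → write 1, move +1, go to s1
s1 | __1[_]_   read _ → write _, move -1, go to s2
s2 | __[1]__   read 1 → write 1, move -1, go to s1
s1 | _[_]1__   read _ → write _, move -1, go to s2
s2 | [_]_1__
M halts after 12 transitions.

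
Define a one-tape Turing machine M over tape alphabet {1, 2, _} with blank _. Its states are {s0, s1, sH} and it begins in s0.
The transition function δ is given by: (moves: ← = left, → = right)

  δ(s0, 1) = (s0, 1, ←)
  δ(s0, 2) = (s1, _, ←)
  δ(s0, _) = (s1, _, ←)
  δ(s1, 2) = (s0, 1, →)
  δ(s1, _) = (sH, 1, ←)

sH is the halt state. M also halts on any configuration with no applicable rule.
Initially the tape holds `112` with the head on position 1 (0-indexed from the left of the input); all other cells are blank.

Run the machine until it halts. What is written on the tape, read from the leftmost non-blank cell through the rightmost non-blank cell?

state=s0 head=1 tape=___1[1]2   (s0,1)→(s0,1,←)
state=s0 head=0 tape=___[1]12   (s0,1)→(s0,1,←)
state=s0 head=-1 tape=__[_]112   (s0,_)→(s1,_,←)
state=s1 head=-2 tape=_[_]_112   (s1,_)→(sH,1,←)
state=sH head=-3 tape=[_]1_112
The non-blank tape span at halt is 1_112.

1_112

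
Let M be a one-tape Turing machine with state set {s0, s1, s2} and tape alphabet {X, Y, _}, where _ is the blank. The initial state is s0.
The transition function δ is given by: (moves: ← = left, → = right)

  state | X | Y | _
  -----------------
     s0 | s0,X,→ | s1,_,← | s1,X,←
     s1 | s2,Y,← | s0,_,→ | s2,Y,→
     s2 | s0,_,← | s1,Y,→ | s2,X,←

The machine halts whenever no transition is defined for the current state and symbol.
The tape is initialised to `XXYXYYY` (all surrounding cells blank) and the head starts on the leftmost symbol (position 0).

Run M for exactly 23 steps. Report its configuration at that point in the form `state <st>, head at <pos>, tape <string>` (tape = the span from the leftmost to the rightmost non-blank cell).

state s0, head at -3, tape Y___Y_XYYY

state=s0 head=0 tape=___[X]XYXYYY   (s0,X)→(s0,X,→)
state=s0 head=1 tape=___X[X]YXYYY   (s0,X)→(s0,X,→)
state=s0 head=2 tape=___XX[Y]XYYY   (s0,Y)→(s1,_,←)
state=s1 head=1 tape=___X[X]_XYYY   (s1,X)→(s2,Y,←)
state=s2 head=0 tape=___[X]Y_XYYY   (s2,X)→(s0,_,←)
state=s0 head=-1 tape=__[_]_Y_XYYY   (s0,_)→(s1,X,←)
state=s1 head=-2 tape=_[_]X_Y_XYYY   (s1,_)→(s2,Y,→)
state=s2 head=-1 tape=_Y[X]_Y_XYYY   (s2,X)→(s0,_,←)
state=s0 head=-2 tape=_[Y]__Y_XYYY   (s0,Y)→(s1,_,←)
state=s1 head=-3 tape=[_]___Y_XYYY   (s1,_)→(s2,Y,→)
state=s2 head=-2 tape=Y[_]__Y_XYYY   (s2,_)→(s2,X,←)
state=s2 head=-3 tape=[Y]X__Y_XYYY   (s2,Y)→(s1,Y,→)
state=s1 head=-2 tape=Y[X]__Y_XYYY   (s1,X)→(s2,Y,←)
state=s2 head=-3 tape=[Y]Y__Y_XYYY   (s2,Y)→(s1,Y,→)
state=s1 head=-2 tape=Y[Y]__Y_XYYY   (s1,Y)→(s0,_,→)
state=s0 head=-1 tape=Y_[_]_Y_XYYY   (s0,_)→(s1,X,←)
state=s1 head=-2 tape=Y[_]X_Y_XYYY   (s1,_)→(s2,Y,→)
state=s2 head=-1 tape=YY[X]_Y_XYYY   (s2,X)→(s0,_,←)
state=s0 head=-2 tape=Y[Y]__Y_XYYY   (s0,Y)→(s1,_,←)
state=s1 head=-3 tape=[Y]___Y_XYYY   (s1,Y)→(s0,_,→)
state=s0 head=-2 tape=_[_]__Y_XYYY   (s0,_)→(s1,X,←)
state=s1 head=-3 tape=[_]X__Y_XYYY   (s1,_)→(s2,Y,→)
state=s2 head=-2 tape=Y[X]__Y_XYYY   (s2,X)→(s0,_,←)
state=s0 head=-3 tape=[Y]___Y_XYYY
After 23 steps: state s0, head at -3, tape Y___Y_XYYY.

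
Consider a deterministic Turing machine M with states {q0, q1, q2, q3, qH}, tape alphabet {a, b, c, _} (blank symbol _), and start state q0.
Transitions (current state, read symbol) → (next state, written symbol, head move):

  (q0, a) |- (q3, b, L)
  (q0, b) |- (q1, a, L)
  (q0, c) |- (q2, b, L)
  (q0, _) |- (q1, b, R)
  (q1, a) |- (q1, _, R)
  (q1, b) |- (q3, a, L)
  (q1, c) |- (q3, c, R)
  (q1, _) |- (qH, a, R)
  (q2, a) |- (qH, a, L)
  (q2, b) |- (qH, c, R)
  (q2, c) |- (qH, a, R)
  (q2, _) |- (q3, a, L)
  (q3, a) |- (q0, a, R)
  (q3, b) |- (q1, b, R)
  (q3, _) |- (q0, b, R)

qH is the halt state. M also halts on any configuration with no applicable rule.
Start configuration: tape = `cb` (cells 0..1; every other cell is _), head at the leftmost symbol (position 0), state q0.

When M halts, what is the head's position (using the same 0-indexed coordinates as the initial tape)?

3

state=q0 head=0 tape=__[c]b__   (q0,c)→(q2,b,L)
state=q2 head=-1 tape=_[_]bb__   (q2,_)→(q3,a,L)
state=q3 head=-2 tape=[_]abb__   (q3,_)→(q0,b,R)
state=q0 head=-1 tape=b[a]bb__   (q0,a)→(q3,b,L)
state=q3 head=-2 tape=[b]bbb__   (q3,b)→(q1,b,R)
state=q1 head=-1 tape=b[b]bb__   (q1,b)→(q3,a,L)
state=q3 head=-2 tape=[b]abb__   (q3,b)→(q1,b,R)
state=q1 head=-1 tape=b[a]bb__   (q1,a)→(q1,_,R)
state=q1 head=0 tape=b_[b]b__   (q1,b)→(q3,a,L)
state=q3 head=-1 tape=b[_]ab__   (q3,_)→(q0,b,R)
state=q0 head=0 tape=bb[a]b__   (q0,a)→(q3,b,L)
state=q3 head=-1 tape=b[b]bb__   (q3,b)→(q1,b,R)
state=q1 head=0 tape=bb[b]b__   (q1,b)→(q3,a,L)
state=q3 head=-1 tape=b[b]ab__   (q3,b)→(q1,b,R)
state=q1 head=0 tape=bb[a]b__   (q1,a)→(q1,_,R)
state=q1 head=1 tape=bb_[b]__   (q1,b)→(q3,a,L)
state=q3 head=0 tape=bb[_]a__   (q3,_)→(q0,b,R)
state=q0 head=1 tape=bbb[a]__   (q0,a)→(q3,b,L)
state=q3 head=0 tape=bb[b]b__   (q3,b)→(q1,b,R)
state=q1 head=1 tape=bbb[b]__   (q1,b)→(q3,a,L)
state=q3 head=0 tape=bb[b]a__   (q3,b)→(q1,b,R)
state=q1 head=1 tape=bbb[a]__   (q1,a)→(q1,_,R)
state=q1 head=2 tape=bbb_[_]_   (q1,_)→(qH,a,R)
state=qH head=3 tape=bbb_a[_]
At halt the head is at cell 3.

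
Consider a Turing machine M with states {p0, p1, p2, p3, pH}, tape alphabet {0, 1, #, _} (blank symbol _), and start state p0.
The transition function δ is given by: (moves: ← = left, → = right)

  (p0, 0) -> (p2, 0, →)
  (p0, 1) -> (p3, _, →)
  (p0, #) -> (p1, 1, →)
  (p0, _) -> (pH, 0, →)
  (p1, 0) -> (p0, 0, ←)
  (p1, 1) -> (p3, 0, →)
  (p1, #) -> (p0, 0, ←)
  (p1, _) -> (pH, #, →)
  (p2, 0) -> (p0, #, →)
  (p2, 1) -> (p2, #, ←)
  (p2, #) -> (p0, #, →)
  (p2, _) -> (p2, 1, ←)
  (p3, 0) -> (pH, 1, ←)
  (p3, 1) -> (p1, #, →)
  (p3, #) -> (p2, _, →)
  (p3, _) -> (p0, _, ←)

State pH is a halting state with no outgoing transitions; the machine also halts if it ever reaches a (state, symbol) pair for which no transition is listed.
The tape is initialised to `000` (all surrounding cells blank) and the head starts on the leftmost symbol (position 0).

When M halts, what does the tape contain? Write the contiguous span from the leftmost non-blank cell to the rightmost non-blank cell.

state=p0 head=0 tape=[0]00__   (p0,0)→(p2,0,→)
state=p2 head=1 tape=0[0]0__   (p2,0)→(p0,#,→)
state=p0 head=2 tape=0#[0]__   (p0,0)→(p2,0,→)
state=p2 head=3 tape=0#0[_]_   (p2,_)→(p2,1,←)
state=p2 head=2 tape=0#[0]1_   (p2,0)→(p0,#,→)
state=p0 head=3 tape=0##[1]_   (p0,1)→(p3,_,→)
state=p3 head=4 tape=0##_[_]   (p3,_)→(p0,_,←)
state=p0 head=3 tape=0##[_]_   (p0,_)→(pH,0,→)
state=pH head=4 tape=0##0[_]
The non-blank tape span at halt is 0##0.

0##0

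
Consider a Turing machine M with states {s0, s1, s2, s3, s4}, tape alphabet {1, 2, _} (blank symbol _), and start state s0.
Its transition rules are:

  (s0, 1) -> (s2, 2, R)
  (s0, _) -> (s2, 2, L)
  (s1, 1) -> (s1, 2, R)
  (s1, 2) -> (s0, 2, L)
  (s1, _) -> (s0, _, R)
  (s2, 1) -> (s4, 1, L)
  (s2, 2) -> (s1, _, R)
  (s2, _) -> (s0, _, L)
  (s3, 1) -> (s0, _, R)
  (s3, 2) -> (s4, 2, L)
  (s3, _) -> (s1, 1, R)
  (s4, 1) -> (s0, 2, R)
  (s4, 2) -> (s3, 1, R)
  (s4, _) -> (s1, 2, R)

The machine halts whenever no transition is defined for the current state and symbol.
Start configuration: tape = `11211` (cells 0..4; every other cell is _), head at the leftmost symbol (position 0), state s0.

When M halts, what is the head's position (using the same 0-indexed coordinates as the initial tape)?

2

s0 | [1]1211   read 1 → write 2, move R, go to s2
s2 | 2[1]211   read 1 → write 1, move L, go to s4
s4 | [2]1211   read 2 → write 1, move R, go to s3
s3 | 1[1]211   read 1 → write _, move R, go to s0
s0 | 1_[2]11
At halt the head is at cell 2.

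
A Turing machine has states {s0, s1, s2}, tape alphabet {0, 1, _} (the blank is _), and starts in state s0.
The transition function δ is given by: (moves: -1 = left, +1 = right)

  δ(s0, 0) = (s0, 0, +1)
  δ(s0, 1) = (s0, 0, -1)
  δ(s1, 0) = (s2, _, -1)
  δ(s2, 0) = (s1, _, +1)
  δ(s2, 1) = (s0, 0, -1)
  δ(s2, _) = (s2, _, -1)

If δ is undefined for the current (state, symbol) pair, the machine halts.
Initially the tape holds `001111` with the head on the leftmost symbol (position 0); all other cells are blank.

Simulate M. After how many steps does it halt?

14

state=s0 head=0 tape=[0]01111_   (s0,0)→(s0,0,+1)
state=s0 head=1 tape=0[0]1111_   (s0,0)→(s0,0,+1)
state=s0 head=2 tape=00[1]111_   (s0,1)→(s0,0,-1)
state=s0 head=1 tape=0[0]0111_   (s0,0)→(s0,0,+1)
state=s0 head=2 tape=00[0]111_   (s0,0)→(s0,0,+1)
state=s0 head=3 tape=000[1]11_   (s0,1)→(s0,0,-1)
state=s0 head=2 tape=00[0]011_   (s0,0)→(s0,0,+1)
state=s0 head=3 tape=000[0]11_   (s0,0)→(s0,0,+1)
state=s0 head=4 tape=0000[1]1_   (s0,1)→(s0,0,-1)
state=s0 head=3 tape=000[0]01_   (s0,0)→(s0,0,+1)
state=s0 head=4 tape=0000[0]1_   (s0,0)→(s0,0,+1)
state=s0 head=5 tape=00000[1]_   (s0,1)→(s0,0,-1)
state=s0 head=4 tape=0000[0]0_   (s0,0)→(s0,0,+1)
state=s0 head=5 tape=00000[0]_   (s0,0)→(s0,0,+1)
state=s0 head=6 tape=000000[_]
M halts after 14 transitions.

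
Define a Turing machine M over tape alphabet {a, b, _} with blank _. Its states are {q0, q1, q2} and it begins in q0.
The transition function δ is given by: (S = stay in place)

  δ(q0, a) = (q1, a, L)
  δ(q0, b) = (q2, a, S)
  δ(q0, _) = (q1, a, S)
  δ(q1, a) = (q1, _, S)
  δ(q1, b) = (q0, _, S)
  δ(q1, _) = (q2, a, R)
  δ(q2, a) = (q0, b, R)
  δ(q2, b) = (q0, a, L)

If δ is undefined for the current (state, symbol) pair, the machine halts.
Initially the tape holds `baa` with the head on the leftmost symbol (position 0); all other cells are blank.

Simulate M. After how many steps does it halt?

q0 | [b]aa__   read b → write a, move S, go to q2
q2 | [a]aa__   read a → write b, move R, go to q0
q0 | b[a]a__   read a → write a, move L, go to q1
q1 | [b]aa__   read b → write _, move S, go to q0
q0 | [_]aa__   read _ → write a, move S, go to q1
q1 | [a]aa__   read a → write _, move S, go to q1
q1 | [_]aa__   read _ → write a, move R, go to q2
q2 | a[a]a__   read a → write b, move R, go to q0
q0 | ab[a]__   read a → write a, move L, go to q1
q1 | a[b]a__   read b → write _, move S, go to q0
q0 | a[_]a__   read _ → write a, move S, go to q1
q1 | a[a]a__   read a → write _, move S, go to q1
q1 | a[_]a__   read _ → write a, move R, go to q2
q2 | aa[a]__   read a → write b, move R, go to q0
q0 | aab[_]_   read _ → write a, move S, go to q1
q1 | aab[a]_   read a → write _, move S, go to q1
q1 | aab[_]_   read _ → write a, move R, go to q2
q2 | aaba[_]
M halts after 17 transitions.

17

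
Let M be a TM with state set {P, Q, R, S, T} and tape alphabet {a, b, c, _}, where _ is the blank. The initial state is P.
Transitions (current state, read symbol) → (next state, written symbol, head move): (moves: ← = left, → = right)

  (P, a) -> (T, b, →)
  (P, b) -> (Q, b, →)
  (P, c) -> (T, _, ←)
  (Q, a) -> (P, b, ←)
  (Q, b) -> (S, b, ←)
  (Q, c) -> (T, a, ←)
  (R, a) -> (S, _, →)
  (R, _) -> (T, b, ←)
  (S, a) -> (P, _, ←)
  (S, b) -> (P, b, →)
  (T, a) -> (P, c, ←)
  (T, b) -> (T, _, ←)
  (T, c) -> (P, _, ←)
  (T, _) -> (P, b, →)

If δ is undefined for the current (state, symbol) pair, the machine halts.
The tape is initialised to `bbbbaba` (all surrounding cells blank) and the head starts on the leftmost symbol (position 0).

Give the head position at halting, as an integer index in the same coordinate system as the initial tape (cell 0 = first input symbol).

P | [b]bbbaba_   read b → write b, move →, go to Q
Q | b[b]bbaba_   read b → write b, move ←, go to S
S | [b]bbbaba_   read b → write b, move →, go to P
P | b[b]bbaba_   read b → write b, move →, go to Q
Q | bb[b]baba_   read b → write b, move ←, go to S
S | b[b]bbaba_   read b → write b, move →, go to P
P | bb[b]baba_   read b → write b, move →, go to Q
Q | bbb[b]aba_   read b → write b, move ←, go to S
S | bb[b]baba_   read b → write b, move →, go to P
P | bbb[b]aba_   read b → write b, move →, go to Q
Q | bbbb[a]ba_   read a → write b, move ←, go to P
P | bbb[b]bba_   read b → write b, move →, go to Q
Q | bbbb[b]ba_   read b → write b, move ←, go to S
S | bbb[b]bba_   read b → write b, move →, go to P
P | bbbb[b]ba_   read b → write b, move →, go to Q
Q | bbbbb[b]a_   read b → write b, move ←, go to S
S | bbbb[b]ba_   read b → write b, move →, go to P
P | bbbbb[b]a_   read b → write b, move →, go to Q
Q | bbbbbb[a]_   read a → write b, move ←, go to P
P | bbbbb[b]b_   read b → write b, move →, go to Q
Q | bbbbbb[b]_   read b → write b, move ←, go to S
S | bbbbb[b]b_   read b → write b, move →, go to P
P | bbbbbb[b]_   read b → write b, move →, go to Q
Q | bbbbbbb[_]
At halt the head is at cell 7.

7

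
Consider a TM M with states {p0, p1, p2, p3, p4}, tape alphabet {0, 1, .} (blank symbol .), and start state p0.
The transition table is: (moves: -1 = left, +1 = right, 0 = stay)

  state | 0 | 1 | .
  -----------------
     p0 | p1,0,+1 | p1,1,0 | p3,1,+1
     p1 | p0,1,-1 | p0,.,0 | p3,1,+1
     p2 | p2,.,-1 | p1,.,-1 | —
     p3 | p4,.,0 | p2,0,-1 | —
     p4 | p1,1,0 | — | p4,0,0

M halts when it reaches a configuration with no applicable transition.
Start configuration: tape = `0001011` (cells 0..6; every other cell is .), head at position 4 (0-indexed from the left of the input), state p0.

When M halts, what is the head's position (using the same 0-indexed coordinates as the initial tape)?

state=p0 head=4 tape=0001[0]11   (p0,0)→(p1,0,+1)
state=p1 head=5 tape=00010[1]1   (p1,1)→(p0,.,0)
state=p0 head=5 tape=00010[.]1   (p0,.)→(p3,1,+1)
state=p3 head=6 tape=000101[1]   (p3,1)→(p2,0,-1)
state=p2 head=5 tape=00010[1]0   (p2,1)→(p1,.,-1)
state=p1 head=4 tape=0001[0].0   (p1,0)→(p0,1,-1)
state=p0 head=3 tape=000[1]1.0   (p0,1)→(p1,1,0)
state=p1 head=3 tape=000[1]1.0   (p1,1)→(p0,.,0)
state=p0 head=3 tape=000[.]1.0   (p0,.)→(p3,1,+1)
state=p3 head=4 tape=0001[1].0   (p3,1)→(p2,0,-1)
state=p2 head=3 tape=000[1]0.0   (p2,1)→(p1,.,-1)
state=p1 head=2 tape=00[0].0.0   (p1,0)→(p0,1,-1)
state=p0 head=1 tape=0[0]1.0.0   (p0,0)→(p1,0,+1)
state=p1 head=2 tape=00[1].0.0   (p1,1)→(p0,.,0)
state=p0 head=2 tape=00[.].0.0   (p0,.)→(p3,1,+1)
state=p3 head=3 tape=001[.]0.0
At halt the head is at cell 3.

3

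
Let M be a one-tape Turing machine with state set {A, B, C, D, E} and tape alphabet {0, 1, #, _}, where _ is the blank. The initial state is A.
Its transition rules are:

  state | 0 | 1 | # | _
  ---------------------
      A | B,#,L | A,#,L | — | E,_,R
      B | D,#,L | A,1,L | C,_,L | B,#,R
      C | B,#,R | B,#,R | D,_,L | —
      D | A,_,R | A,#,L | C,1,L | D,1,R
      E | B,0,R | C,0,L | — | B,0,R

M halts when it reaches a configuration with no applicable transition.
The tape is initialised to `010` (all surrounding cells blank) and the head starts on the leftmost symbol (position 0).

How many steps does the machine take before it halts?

state=A head=0 tape=___[0]10   (A,0)→(B,#,L)
state=B head=-1 tape=__[_]#10   (B,_)→(B,#,R)
state=B head=0 tape=__#[#]10   (B,#)→(C,_,L)
state=C head=-1 tape=__[#]_10   (C,#)→(D,_,L)
state=D head=-2 tape=_[_]__10   (D,_)→(D,1,R)
state=D head=-1 tape=_1[_]_10   (D,_)→(D,1,R)
state=D head=0 tape=_11[_]10   (D,_)→(D,1,R)
state=D head=1 tape=_111[1]0   (D,1)→(A,#,L)
state=A head=0 tape=_11[1]#0   (A,1)→(A,#,L)
state=A head=-1 tape=_1[1]##0   (A,1)→(A,#,L)
state=A head=-2 tape=_[1]###0   (A,1)→(A,#,L)
state=A head=-3 tape=[_]####0   (A,_)→(E,_,R)
state=E head=-2 tape=_[#]###0
M halts after 12 transitions.

12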